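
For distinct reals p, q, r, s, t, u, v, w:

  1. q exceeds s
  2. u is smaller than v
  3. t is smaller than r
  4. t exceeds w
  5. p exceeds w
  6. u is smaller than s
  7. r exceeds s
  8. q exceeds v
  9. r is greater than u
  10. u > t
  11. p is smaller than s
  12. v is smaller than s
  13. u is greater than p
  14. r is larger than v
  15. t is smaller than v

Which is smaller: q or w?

w

Following the relations from w: w < p < u < v < s < q.
So w < q; w is the smaller of the two.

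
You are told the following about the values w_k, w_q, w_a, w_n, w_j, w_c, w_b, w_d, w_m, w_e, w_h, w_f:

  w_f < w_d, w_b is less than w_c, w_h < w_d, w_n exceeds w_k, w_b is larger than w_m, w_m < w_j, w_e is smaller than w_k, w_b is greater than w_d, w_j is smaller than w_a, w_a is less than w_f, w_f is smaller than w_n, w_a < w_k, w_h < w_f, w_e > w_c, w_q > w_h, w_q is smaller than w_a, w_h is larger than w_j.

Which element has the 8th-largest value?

w_a

The consecutive relations fix a unique order: w_m < w_j < w_h < w_q < w_a < w_f < w_d < w_b < w_c < w_e < w_k < w_n.
Counting 8 from the largest end gives w_a.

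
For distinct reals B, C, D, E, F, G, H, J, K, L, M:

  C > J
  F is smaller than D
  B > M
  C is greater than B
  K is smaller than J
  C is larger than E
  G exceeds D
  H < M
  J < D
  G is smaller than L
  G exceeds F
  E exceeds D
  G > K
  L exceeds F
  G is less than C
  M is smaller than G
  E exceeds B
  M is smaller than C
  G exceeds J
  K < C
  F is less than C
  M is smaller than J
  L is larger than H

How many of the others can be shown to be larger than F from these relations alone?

From F the given relations immediately reach D, G, L, C.
From those, E — 5 in total.
No other element is forced above F by the given relations, so the count is 5.

5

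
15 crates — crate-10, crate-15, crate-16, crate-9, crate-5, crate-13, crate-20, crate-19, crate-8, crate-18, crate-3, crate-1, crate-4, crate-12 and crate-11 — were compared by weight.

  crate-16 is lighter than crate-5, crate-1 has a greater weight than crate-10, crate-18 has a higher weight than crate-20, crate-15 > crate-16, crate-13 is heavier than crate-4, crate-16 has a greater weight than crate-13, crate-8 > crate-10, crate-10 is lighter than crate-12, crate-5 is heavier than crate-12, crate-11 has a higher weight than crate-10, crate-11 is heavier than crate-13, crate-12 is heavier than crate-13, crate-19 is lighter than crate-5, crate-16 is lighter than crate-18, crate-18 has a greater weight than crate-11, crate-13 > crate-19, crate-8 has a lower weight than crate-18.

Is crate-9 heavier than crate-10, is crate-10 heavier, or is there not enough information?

undetermined

Following every chain through crate-10: above crate-10 we get crate-8, crate-1, crate-12, crate-11, crate-18, crate-5.
crate-9 is not reached, and no chain runs the other way from crate-9 to crate-10.
So the given relations leave the order of crate-10 and crate-9 undetermined.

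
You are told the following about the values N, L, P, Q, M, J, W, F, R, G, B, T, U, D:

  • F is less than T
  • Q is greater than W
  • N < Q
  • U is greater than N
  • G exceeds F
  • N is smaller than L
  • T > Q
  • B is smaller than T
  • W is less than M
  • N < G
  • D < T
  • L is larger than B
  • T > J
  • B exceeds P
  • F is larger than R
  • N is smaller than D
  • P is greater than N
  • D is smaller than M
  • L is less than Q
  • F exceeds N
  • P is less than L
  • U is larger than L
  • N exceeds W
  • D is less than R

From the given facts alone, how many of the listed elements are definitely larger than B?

From B the given relations immediately reach L, T.
From those, U, Q — 4 in total.
No other element is forced above B by the given relations, so the count is 4.

4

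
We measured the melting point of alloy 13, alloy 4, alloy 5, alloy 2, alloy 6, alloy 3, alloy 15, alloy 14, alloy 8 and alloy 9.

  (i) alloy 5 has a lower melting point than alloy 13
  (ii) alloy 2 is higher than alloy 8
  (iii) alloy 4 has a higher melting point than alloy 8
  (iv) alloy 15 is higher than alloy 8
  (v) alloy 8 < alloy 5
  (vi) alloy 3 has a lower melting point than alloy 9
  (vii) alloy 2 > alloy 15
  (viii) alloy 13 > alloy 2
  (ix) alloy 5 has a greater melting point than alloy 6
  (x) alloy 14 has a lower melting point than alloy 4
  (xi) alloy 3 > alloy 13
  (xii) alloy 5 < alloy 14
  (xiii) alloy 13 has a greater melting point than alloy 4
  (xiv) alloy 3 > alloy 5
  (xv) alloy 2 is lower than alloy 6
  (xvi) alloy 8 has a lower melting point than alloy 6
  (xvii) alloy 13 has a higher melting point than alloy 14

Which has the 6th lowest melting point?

Chaining the given pairs: alloy 8 < alloy 15 < alloy 2 < alloy 6 < alloy 5 < alloy 14 < alloy 4 < alloy 13 < alloy 3 < alloy 9.
Counting 6 from the smallest end gives alloy 14.

alloy 14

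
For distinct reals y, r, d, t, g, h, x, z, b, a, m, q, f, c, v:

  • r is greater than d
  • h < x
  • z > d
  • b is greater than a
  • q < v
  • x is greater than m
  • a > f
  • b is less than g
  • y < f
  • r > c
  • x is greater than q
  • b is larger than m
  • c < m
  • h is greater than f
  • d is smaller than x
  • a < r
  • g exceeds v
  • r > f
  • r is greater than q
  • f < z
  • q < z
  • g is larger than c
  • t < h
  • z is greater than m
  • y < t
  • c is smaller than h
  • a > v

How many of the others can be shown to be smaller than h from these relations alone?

Directly below h: f, c, t.
One step further: y (4 so far).
No other element is forced below h by the given relations, so the count is 4.

4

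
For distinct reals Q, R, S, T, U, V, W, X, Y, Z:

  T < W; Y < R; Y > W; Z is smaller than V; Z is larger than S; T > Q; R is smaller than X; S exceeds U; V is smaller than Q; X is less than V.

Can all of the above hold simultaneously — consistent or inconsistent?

inconsistent

We have X < V stated directly, yet also V < Q < T < W < Y < R < X by chaining the others — so V < X. Contradiction.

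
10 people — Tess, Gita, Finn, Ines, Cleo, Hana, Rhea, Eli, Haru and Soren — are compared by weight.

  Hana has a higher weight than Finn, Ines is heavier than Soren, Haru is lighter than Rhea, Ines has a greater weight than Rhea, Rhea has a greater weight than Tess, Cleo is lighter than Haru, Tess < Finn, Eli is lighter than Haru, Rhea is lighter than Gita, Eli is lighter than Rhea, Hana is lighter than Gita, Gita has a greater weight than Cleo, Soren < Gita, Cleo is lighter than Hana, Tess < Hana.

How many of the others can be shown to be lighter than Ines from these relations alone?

6

Directly below Ines: Soren, Rhea.
One step further: Tess, Eli, Haru (5 so far).
One step further: Cleo (6 so far).
No other element is forced below Ines by the given relations, so the count is 6.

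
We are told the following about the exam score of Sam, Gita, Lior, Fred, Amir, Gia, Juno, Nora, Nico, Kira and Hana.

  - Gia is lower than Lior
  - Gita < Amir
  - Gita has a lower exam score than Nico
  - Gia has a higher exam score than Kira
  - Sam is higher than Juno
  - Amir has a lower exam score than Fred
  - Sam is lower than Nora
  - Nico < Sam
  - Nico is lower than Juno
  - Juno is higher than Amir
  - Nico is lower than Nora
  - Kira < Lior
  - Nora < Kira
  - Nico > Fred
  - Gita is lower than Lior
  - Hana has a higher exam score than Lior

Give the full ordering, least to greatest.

Gita < Amir < Fred < Nico < Juno < Sam < Nora < Kira < Gia < Lior < Hana

Each adjacent pair is fixed by a given relation: Gita < Amir; Amir < Fred; Fred < Nico; Nico < Juno; Juno < Sam; Sam < Nora; Nora < Kira; Kira < Gia; Gia < Lior; Lior < Hana. Chaining them end to end gives the full order.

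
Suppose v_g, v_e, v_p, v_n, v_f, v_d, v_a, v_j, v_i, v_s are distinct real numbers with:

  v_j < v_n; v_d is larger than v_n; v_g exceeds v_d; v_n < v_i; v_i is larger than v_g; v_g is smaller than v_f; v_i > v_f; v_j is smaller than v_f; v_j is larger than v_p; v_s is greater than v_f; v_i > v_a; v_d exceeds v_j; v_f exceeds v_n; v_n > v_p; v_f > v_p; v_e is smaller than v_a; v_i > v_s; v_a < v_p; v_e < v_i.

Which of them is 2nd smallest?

v_a

The consecutive relations fix a unique order: v_e < v_a < v_p < v_j < v_n < v_d < v_g < v_f < v_s < v_i.
The 2nd smallest is v_a.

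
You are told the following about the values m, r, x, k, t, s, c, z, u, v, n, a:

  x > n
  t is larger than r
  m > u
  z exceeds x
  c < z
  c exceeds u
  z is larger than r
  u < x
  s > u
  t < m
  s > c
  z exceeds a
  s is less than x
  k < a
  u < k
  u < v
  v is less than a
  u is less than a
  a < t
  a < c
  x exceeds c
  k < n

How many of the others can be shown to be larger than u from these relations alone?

From u the given relations immediately reach v, k, a, c, m, s, x.
From those, t, n, z — 10 in total.
Nothing else is reachable above u; 10 in all.

10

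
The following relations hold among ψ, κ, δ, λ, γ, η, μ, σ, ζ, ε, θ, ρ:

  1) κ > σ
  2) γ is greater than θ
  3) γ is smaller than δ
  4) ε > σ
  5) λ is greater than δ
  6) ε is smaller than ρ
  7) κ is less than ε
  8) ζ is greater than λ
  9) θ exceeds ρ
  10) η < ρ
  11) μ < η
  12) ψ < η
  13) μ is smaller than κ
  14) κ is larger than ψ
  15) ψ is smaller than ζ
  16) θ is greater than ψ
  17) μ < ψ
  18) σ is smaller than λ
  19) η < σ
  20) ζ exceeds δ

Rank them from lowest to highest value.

μ < ψ < η < σ < κ < ε < ρ < θ < γ < δ < λ < ζ

Each adjacent pair is fixed by a given relation: μ < ψ; ψ < η; η < σ; σ < κ; κ < ε; ε < ρ; ρ < θ; θ < γ; γ < δ; δ < λ; λ < ζ. Chaining them end to end gives the full order.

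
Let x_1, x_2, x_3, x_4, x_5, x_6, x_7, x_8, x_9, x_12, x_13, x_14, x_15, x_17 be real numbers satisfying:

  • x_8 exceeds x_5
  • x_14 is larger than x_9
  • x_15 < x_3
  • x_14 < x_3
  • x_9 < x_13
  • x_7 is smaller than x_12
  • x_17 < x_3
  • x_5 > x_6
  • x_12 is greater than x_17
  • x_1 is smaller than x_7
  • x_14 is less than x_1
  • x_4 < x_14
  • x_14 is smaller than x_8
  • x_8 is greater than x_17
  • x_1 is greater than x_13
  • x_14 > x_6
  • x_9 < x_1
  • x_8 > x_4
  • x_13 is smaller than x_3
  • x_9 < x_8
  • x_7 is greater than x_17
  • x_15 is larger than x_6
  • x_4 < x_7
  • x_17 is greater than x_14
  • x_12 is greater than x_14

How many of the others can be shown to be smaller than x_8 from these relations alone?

6

Directly below x_8: x_4, x_9, x_14, x_5, x_17.
One step further: x_6 (6 so far).
Nothing else is reachable below x_8; 6 in all.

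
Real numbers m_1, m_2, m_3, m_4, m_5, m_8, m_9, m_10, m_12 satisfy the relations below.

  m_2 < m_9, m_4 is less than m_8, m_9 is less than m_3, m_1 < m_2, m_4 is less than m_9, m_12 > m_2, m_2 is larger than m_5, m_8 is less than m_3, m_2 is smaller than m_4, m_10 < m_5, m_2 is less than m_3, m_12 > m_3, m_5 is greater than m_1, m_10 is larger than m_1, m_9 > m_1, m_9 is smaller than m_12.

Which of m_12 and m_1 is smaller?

Link the given pairs in sequence: m_1 < m_10; m_10 < m_5; m_5 < m_2; m_2 < m_4; m_4 < m_9; m_9 < m_3; m_3 < m_12.
Chaining these gives m_1 < m_10 < m_5 < m_2 < m_4 < m_9 < m_3 < m_12.
So m_1 < m_12; m_1 is the smaller of the two.

m_1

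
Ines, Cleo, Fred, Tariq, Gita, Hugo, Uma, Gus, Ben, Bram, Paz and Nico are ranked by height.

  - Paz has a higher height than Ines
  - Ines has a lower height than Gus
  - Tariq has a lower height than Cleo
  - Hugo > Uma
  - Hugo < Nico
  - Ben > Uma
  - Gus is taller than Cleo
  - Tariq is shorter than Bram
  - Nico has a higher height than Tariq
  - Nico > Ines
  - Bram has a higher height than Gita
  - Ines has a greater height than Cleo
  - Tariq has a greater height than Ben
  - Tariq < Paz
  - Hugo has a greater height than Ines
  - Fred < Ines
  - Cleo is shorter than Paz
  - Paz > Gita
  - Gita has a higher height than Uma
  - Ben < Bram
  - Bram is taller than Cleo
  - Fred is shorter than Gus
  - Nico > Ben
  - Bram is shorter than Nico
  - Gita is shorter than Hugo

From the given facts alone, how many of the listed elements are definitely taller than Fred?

From Fred the given relations immediately reach Ines, Gus.
From those, Hugo, Paz, Nico — 5 in total.
Nothing else is reachable above Fred; 5 in all.

5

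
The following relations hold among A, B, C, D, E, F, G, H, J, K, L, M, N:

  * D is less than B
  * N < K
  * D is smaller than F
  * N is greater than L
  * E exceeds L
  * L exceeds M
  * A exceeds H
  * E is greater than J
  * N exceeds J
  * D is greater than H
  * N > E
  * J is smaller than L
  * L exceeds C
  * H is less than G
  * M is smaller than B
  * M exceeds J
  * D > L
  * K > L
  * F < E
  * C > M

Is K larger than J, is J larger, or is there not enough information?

Chaining the given relations: J < M < C < L < D < F < E < N < K.
So K is larger.

K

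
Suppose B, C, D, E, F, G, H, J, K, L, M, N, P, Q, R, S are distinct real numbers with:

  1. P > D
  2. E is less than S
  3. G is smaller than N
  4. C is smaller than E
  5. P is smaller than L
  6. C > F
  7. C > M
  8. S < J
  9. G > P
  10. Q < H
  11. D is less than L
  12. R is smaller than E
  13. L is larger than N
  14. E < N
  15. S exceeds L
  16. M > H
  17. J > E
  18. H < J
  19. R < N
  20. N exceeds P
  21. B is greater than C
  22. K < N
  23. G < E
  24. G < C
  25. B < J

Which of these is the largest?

D is not greatest since D < P; Q is not greatest since Q < H; H is not greatest since H < M; P is not greatest since P < L; K is not greatest since K < N; G is not greatest since G < E; F is not greatest since F < C; R is not greatest since R < E; M is not greatest since M < C; C is not greatest since C < B; E is not greatest since E < J; N is not greatest since N < L; L is not greatest since L < S; S is not greatest since S < J; B is not greatest since B < J.
Only J has nothing above it, so J is the largest.

J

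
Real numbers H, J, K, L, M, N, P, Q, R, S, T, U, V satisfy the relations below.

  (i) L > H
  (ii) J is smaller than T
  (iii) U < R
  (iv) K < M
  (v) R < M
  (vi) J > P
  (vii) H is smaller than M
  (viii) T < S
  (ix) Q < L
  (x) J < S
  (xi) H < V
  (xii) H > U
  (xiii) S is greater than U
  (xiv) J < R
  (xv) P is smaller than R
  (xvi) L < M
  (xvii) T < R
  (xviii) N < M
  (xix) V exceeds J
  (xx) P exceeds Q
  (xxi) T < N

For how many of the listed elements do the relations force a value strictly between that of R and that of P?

2

The relations place P below R. An element lies strictly between them when it is forced above P and also forced below R.
Above P: {J, T, N, V, M, S}. Below R: {Q, U, J, T}.
Intersection: {J, T} — 2.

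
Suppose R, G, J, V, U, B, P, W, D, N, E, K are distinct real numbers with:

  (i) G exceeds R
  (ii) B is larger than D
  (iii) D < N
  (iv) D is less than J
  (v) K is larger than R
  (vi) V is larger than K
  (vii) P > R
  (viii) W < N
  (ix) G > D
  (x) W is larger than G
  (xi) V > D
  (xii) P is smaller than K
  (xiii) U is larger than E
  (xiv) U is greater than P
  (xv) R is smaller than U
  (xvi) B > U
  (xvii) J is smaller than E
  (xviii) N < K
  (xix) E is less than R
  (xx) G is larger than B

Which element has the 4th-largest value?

W

Chaining the given pairs: D < J < E < R < P < U < B < G < W < N < K < V.
Counting 4 from the largest end gives W.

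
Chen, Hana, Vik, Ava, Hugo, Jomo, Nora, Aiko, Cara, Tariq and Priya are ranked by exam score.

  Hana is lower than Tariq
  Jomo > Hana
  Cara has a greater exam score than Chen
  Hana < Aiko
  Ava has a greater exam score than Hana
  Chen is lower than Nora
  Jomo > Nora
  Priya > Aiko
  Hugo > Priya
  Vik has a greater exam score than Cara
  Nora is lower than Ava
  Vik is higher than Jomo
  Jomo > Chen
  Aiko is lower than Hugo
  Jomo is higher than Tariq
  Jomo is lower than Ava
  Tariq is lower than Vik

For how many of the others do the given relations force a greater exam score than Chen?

Directly above Chen: Nora, Jomo, Cara.
One step further: Ava, Vik (5 so far).
No other element is forced above Chen by the given relations, so the count is 5.

5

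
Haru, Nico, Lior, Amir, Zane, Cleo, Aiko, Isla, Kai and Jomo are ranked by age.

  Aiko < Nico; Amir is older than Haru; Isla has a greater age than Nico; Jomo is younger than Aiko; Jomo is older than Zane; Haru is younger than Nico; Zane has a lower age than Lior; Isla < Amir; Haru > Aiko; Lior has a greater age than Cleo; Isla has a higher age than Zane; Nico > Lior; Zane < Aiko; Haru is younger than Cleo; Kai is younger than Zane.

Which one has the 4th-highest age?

Lior

Piecing the relations together gives one ordering: Kai < Zane < Jomo < Aiko < Haru < Cleo < Lior < Nico < Isla < Amir.
Counting 4 from the largest end gives Lior.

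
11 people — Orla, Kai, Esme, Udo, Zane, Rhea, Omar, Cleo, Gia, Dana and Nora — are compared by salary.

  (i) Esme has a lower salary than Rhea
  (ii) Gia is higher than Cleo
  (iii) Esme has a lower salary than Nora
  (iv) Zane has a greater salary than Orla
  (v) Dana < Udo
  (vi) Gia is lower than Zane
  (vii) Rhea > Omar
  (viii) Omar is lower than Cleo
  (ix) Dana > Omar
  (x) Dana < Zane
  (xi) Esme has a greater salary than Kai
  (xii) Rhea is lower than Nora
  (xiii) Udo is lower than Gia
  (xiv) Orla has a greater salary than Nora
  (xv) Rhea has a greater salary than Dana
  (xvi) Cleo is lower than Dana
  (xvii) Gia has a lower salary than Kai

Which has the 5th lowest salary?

Chaining the given pairs: Omar < Cleo < Dana < Udo < Gia < Kai < Esme < Rhea < Nora < Orla < Zane.
The 5th smallest is Gia.

Gia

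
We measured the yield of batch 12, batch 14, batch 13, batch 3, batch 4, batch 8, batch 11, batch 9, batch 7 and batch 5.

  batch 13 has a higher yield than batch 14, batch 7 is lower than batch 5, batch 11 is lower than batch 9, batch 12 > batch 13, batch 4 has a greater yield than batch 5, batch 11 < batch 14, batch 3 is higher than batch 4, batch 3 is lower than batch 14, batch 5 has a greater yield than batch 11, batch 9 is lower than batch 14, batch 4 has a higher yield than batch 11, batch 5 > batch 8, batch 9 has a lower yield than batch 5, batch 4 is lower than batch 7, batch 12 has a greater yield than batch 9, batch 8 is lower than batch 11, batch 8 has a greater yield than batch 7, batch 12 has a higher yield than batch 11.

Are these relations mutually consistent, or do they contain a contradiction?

We have batch 4 < batch 7 stated directly, yet also batch 7 < batch 8 < batch 11 < batch 9 < batch 5 < batch 4 by chaining the others — so batch 7 < batch 4. Contradiction.

inconsistent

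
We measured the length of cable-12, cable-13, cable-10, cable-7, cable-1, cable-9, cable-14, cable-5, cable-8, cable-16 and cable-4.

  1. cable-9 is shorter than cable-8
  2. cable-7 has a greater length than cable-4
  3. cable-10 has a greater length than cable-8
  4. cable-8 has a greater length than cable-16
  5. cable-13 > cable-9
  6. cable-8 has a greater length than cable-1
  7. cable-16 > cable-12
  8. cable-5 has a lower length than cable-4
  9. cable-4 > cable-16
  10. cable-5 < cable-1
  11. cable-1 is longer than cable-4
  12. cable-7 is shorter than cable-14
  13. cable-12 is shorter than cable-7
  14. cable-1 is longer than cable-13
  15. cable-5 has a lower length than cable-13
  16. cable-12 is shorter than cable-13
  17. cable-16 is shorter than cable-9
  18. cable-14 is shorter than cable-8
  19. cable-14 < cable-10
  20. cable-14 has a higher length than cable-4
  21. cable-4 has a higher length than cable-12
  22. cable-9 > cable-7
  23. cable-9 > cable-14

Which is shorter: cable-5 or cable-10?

cable-5

cable-5 < cable-4 and cable-4 < cable-14 give cable-5 < cable-14.
With cable-14 < cable-9: cable-5 < cable-4 < cable-14 < cable-9.
With cable-9 < cable-13: cable-5 < cable-4 < cable-14 < cable-9 < cable-13.
Then cable-13 < cable-1 extends the chain to cable-1.
With cable-1 < cable-8: cable-5 < cable-4 < cable-14 < cable-9 < cable-13 < cable-1 < cable-8.
With cable-8 < cable-10: cable-5 < cable-4 < cable-14 < cable-9 < cable-13 < cable-1 < cable-8 < cable-10.
So cable-5 < cable-10; cable-5 is the shorter of the two.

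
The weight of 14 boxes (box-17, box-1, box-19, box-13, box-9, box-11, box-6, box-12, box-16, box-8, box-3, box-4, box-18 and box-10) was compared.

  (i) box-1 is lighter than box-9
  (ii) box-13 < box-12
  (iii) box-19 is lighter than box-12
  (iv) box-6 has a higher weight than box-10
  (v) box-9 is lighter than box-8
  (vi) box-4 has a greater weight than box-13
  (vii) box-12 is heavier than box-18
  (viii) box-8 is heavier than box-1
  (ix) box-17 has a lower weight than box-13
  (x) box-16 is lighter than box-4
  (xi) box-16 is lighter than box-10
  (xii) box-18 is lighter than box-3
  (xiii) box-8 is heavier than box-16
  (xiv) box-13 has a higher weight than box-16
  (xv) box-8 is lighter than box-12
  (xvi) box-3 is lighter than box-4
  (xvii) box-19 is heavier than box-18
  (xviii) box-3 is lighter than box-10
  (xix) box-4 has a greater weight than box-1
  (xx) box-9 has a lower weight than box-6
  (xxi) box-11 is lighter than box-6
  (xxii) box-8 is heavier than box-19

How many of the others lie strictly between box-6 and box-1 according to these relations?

1

Chaining upward from box-1 reaches: box-9, box-8, box-4, box-12.
Chaining downward from box-6 reaches: box-18, box-16, box-3, box-9, box-11, box-10.
Strictly between box-1 and box-6 are those in both lists: box-9 — 1 element.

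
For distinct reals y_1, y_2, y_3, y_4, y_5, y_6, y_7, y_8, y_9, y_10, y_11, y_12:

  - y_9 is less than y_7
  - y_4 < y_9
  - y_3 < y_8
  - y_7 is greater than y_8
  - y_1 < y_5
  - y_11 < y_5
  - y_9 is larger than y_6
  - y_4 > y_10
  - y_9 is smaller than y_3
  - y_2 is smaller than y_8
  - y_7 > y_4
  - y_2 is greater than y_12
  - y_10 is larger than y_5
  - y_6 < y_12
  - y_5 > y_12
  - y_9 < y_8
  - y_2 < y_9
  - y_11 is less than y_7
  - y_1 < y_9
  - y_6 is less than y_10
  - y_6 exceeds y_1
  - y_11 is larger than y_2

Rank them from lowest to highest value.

y_1 < y_6 < y_12 < y_2 < y_11 < y_5 < y_10 < y_4 < y_9 < y_3 < y_8 < y_7

The consecutive links are each given: y_1 < y_6; y_6 < y_12; y_12 < y_2; y_2 < y_11; y_11 < y_5; y_5 < y_10; y_10 < y_4; y_4 < y_9; y_9 < y_3; y_3 < y_8; y_8 < y_7.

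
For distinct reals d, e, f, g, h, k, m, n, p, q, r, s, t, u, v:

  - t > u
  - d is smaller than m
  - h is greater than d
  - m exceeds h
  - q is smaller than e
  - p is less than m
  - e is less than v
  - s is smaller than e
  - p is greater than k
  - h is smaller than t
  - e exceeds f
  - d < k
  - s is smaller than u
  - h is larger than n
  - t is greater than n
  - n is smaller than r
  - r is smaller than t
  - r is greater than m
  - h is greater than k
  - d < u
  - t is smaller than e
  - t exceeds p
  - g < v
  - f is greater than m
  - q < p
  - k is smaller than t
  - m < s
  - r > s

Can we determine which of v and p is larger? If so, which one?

v

Link the given pairs in sequence: p < m; m < s; s < r; r < t; t < e; e < v.
Together: p < m < s < r < t < e < v.
So v is larger.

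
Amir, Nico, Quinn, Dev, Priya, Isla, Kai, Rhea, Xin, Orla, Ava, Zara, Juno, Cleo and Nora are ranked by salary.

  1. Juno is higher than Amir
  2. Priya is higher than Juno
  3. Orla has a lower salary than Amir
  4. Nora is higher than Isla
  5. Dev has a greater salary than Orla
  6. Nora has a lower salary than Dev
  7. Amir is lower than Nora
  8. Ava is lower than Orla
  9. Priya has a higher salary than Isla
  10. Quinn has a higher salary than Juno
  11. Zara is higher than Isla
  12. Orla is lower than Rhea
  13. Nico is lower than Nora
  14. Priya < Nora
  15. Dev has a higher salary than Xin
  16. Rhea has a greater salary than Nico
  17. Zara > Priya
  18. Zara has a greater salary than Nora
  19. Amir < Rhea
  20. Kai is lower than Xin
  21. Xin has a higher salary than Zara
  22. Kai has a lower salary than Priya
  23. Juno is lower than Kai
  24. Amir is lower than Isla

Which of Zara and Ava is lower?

Following the relations from Ava: Ava < Orla < Amir < Juno < Kai < Priya < Nora < Zara.
So Ava < Zara; Ava is the lower of the two.

Ava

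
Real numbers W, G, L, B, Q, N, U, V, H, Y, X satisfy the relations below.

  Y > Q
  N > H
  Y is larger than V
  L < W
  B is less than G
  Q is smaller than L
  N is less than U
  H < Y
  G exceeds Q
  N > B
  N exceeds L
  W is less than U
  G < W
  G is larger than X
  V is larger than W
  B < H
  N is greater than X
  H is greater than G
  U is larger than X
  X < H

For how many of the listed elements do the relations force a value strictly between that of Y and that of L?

Chaining upward from L reaches: W, V, N, U.
Chaining downward from Y reaches: X, B, Q, G, H, W, V.
Strictly between L and Y are those in both lists: W, V — 2 elements.

2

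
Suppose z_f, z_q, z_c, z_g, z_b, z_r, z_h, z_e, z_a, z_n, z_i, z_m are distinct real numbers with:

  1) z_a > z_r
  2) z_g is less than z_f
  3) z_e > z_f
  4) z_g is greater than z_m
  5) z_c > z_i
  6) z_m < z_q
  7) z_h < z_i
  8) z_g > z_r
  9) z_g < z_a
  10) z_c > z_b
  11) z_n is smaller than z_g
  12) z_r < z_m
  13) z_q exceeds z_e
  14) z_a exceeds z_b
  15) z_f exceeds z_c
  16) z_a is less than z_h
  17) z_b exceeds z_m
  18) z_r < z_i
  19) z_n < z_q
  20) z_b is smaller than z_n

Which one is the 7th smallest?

Piecing the relations together gives one ordering: z_r < z_m < z_b < z_n < z_g < z_a < z_h < z_i < z_c < z_f < z_e < z_q.
Counting 7 from the smallest end gives z_h.

z_h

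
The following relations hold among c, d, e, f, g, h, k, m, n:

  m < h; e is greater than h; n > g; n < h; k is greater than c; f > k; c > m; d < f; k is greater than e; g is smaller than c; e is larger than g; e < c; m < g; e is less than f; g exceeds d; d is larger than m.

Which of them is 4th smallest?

Piecing the relations together gives one ordering: m < d < g < n < h < e < c < k < f.
Counting 4 from the smallest end gives n.

n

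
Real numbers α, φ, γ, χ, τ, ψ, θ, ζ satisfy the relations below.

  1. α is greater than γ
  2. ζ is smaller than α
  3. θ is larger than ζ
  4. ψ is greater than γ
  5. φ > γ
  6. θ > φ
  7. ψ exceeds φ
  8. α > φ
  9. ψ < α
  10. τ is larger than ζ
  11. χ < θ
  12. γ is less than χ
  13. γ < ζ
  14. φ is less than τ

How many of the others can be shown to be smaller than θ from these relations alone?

From θ the given relations immediately reach ζ, φ, χ.
From those, γ — 4 in total.
Nothing else is reachable below θ; 4 in all.

4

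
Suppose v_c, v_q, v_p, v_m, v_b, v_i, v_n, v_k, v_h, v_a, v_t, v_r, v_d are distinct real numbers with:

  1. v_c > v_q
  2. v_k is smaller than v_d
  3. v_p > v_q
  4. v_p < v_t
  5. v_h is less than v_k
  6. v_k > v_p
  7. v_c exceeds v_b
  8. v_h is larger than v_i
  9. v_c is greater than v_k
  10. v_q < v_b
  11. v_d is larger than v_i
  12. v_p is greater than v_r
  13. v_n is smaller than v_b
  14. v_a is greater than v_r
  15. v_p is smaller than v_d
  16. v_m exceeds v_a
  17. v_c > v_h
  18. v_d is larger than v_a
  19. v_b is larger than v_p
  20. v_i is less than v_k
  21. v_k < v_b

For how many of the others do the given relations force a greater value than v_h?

The elements the relations force above v_h are v_k, v_b, v_d, v_c — no chain reaches any other.
That is 4.

4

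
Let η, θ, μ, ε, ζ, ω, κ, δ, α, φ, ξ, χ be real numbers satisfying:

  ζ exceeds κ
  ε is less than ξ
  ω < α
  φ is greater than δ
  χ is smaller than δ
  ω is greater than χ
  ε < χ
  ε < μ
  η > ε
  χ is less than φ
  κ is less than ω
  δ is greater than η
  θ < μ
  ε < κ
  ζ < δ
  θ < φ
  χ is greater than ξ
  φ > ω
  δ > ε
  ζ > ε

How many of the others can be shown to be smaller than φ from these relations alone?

9

The elements the relations force below φ are ε, θ, κ, ξ, ζ, χ, ω, η, δ — no chain reaches any other.
That is 9.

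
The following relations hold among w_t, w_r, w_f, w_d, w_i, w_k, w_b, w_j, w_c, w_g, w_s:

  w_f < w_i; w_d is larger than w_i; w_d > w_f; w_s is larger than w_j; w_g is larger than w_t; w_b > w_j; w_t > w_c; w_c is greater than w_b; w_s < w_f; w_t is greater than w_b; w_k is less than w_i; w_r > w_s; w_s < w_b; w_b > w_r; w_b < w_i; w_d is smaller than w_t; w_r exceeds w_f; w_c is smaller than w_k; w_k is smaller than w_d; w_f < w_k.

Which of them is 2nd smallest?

Chaining the given pairs: w_j < w_s < w_f < w_r < w_b < w_c < w_k < w_i < w_d < w_t < w_g.
The 2nd smallest is w_s.

w_s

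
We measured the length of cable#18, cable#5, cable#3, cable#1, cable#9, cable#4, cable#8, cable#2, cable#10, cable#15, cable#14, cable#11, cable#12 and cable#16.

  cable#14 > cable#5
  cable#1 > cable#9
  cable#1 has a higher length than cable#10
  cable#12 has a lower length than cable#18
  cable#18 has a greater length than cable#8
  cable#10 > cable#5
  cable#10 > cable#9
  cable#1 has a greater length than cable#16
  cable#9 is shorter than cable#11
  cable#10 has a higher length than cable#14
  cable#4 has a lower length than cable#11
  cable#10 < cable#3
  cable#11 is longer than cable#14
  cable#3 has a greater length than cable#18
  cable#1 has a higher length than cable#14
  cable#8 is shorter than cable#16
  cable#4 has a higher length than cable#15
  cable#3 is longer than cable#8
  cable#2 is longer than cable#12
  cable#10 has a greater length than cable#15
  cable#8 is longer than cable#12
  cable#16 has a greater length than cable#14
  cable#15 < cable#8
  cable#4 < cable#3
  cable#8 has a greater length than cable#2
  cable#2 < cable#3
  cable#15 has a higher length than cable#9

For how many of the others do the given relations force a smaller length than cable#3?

10

The elements the relations force below cable#3 are cable#9, cable#15, cable#5, cable#12, cable#2, cable#14, cable#8, cable#10, cable#18, cable#4 — no chain reaches any other.
That is 10.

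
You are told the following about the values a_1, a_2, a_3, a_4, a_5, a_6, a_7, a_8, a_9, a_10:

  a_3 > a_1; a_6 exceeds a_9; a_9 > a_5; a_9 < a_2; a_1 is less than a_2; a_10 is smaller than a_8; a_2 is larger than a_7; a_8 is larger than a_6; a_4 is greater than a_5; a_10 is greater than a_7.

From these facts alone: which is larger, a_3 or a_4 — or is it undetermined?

undetermined

Following every chain through a_3: below a_3 we get a_1.
a_4 is not reached, and no chain runs the other way from a_4 to a_3.
So the given relations leave the order of a_3 and a_4 undetermined.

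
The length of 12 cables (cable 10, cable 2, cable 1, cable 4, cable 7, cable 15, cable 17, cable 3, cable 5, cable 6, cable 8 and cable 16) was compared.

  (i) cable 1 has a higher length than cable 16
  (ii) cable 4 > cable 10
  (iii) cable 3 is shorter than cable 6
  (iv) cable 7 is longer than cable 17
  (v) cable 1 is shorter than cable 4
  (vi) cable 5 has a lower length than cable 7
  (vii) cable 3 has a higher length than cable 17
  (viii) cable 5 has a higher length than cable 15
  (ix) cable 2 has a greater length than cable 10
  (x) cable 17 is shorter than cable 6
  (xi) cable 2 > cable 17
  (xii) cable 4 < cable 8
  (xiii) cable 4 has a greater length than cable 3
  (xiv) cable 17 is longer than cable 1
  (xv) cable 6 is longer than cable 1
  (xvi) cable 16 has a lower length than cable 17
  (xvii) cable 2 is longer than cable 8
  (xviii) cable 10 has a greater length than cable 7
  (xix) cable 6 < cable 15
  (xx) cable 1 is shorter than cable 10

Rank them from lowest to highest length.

cable 16 < cable 1 < cable 17 < cable 3 < cable 6 < cable 15 < cable 5 < cable 7 < cable 10 < cable 4 < cable 8 < cable 2

Each adjacent pair is fixed by a given relation: cable 16 < cable 1; cable 1 < cable 17; cable 17 < cable 3; cable 3 < cable 6; cable 6 < cable 15; cable 15 < cable 5; cable 5 < cable 7; cable 7 < cable 10; cable 10 < cable 4; cable 4 < cable 8; cable 8 < cable 2. Chaining them end to end gives the full order.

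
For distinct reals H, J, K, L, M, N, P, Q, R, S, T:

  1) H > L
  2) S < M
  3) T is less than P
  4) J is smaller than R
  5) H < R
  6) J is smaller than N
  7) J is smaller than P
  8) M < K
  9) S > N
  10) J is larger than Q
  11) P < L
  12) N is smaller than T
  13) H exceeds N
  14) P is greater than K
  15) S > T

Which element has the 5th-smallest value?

S

The consecutive relations fix a unique order: Q < J < N < T < S < M < K < P < L < H < R.
Counting 5 from the smallest end gives S.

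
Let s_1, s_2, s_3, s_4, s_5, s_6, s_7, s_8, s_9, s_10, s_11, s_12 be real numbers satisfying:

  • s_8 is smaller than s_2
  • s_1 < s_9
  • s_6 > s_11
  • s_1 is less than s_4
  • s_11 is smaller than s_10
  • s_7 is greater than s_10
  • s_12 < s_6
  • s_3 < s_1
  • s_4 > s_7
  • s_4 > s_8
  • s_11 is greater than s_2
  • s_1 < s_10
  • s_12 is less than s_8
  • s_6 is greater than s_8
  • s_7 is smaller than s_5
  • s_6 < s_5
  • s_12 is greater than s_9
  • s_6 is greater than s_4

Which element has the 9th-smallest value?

s_7

The consecutive relations fix a unique order: s_3 < s_1 < s_9 < s_12 < s_8 < s_2 < s_11 < s_10 < s_7 < s_4 < s_6 < s_5.
Counting 9 from the smallest end gives s_7.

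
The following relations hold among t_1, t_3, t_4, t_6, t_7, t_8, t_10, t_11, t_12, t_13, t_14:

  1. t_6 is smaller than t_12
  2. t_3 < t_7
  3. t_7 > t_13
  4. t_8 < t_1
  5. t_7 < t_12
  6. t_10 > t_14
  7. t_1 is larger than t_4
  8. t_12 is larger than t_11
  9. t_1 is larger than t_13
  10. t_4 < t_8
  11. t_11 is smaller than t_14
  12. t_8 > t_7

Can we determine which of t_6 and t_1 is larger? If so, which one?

undetermined

Following every chain through t_6: above t_6 we get t_12.
t_1 is not reached, and no chain runs the other way from t_1 to t_6.
So the given relations leave the order of t_6 and t_1 undetermined.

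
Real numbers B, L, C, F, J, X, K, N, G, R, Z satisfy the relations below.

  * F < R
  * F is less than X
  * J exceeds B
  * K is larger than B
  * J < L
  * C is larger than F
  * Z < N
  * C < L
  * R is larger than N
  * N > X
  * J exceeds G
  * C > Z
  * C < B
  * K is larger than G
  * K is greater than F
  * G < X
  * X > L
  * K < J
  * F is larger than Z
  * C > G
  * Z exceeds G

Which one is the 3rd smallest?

The consecutive relations fix a unique order: G < Z < F < C < B < K < J < L < X < N < R.
Counting 3 from the smallest end gives F.

F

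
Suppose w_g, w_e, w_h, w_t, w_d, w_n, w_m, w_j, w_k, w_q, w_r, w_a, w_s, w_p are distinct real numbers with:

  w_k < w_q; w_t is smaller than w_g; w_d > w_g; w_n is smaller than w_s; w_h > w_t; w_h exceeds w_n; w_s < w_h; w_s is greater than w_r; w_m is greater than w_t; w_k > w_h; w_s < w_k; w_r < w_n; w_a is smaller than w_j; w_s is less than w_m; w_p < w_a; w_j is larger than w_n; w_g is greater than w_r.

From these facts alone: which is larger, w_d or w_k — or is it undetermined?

undetermined

Following every chain through w_k: above w_k we get w_q; below w_k we get w_r, w_t, w_n, w_s, w_h.
w_d is not reached, and no chain runs the other way from w_d to w_k.
So the given relations leave the order of w_k and w_d undetermined.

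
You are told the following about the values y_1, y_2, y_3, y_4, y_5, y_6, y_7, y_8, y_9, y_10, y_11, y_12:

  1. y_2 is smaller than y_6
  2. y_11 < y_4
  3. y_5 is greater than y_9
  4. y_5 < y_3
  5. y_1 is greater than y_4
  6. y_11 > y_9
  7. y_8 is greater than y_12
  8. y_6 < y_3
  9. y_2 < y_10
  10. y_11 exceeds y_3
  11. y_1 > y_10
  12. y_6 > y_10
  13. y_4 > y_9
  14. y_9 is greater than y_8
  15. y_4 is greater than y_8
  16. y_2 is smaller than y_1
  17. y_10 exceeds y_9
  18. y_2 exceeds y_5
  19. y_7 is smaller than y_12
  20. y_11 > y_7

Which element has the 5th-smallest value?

y_5

The consecutive relations fix a unique order: y_7 < y_12 < y_8 < y_9 < y_5 < y_2 < y_10 < y_6 < y_3 < y_11 < y_4 < y_1.
Counting 5 from the smallest end gives y_5.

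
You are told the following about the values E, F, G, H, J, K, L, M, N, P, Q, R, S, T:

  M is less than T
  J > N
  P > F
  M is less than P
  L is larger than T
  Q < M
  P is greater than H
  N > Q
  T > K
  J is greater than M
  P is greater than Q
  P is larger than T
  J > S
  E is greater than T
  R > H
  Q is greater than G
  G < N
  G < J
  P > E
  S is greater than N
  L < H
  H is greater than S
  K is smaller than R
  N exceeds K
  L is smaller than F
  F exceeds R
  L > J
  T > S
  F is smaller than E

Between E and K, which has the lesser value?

K < N and N < S give K < S.
With S < T: K < N < S < T.
Then T < L extends the chain to L.
Then L < H extends the chain to H.
Then H < R extends the chain to R.
With R < F: K < N < S < T < L < H < R < F.
Then F < E extends the chain to E.
So K < E; K is the smaller of the two.

K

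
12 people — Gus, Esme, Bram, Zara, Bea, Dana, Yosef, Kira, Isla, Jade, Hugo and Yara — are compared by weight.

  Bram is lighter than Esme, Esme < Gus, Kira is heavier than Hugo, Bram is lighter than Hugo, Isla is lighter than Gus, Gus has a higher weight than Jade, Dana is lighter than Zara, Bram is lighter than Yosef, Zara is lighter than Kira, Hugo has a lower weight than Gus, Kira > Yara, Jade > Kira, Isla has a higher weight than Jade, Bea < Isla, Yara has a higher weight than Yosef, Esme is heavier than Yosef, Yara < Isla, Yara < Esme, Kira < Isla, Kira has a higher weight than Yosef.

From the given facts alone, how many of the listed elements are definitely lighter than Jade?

7

The elements the relations force below Jade are Bram, Dana, Yosef, Hugo, Yara, Zara, Kira — no chain reaches any other.
That is 7.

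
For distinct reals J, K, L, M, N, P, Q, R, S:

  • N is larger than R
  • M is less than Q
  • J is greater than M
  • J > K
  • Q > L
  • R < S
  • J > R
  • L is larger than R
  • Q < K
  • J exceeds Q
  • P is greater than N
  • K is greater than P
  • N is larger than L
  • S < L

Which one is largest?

J

Chaining downward from J: directly below it, R, M, Q, K; then L, P; then S, N.
That covers every other element, and nothing is given above J, so J is the largest.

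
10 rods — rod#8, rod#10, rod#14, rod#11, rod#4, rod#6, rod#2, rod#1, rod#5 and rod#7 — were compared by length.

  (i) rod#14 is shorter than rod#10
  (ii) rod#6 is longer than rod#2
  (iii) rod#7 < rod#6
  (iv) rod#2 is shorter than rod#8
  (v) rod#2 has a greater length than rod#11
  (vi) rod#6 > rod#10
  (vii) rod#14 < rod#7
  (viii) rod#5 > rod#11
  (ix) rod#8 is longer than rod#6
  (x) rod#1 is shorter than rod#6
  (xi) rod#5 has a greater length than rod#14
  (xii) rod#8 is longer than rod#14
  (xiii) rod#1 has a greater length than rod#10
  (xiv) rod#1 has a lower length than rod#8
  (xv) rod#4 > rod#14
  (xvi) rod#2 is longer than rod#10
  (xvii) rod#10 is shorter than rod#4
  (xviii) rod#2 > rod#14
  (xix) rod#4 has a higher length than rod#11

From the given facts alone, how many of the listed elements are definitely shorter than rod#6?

6

The elements the relations force below rod#6 are rod#14, rod#7, rod#10, rod#11, rod#2, rod#1 — no chain reaches any other.
That is 6.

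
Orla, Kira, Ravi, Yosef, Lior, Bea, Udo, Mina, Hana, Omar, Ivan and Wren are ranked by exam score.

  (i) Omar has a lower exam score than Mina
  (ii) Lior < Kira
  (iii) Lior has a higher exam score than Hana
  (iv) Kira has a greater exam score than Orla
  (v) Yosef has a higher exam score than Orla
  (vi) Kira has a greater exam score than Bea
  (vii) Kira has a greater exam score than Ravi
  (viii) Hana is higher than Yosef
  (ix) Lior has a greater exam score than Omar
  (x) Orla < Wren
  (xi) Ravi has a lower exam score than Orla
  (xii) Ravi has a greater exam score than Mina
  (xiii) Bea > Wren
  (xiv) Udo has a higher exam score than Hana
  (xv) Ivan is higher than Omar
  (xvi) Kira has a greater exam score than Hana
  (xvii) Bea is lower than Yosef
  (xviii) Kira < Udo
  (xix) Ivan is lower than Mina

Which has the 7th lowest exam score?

Bea

The consecutive relations fix a unique order: Omar < Ivan < Mina < Ravi < Orla < Wren < Bea < Yosef < Hana < Lior < Kira < Udo.
The 7th smallest is Bea.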